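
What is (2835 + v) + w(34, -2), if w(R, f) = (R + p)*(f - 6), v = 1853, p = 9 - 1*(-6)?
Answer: 4296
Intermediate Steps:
p = 15 (p = 9 + 6 = 15)
w(R, f) = (-6 + f)*(15 + R) (w(R, f) = (R + 15)*(f - 6) = (15 + R)*(-6 + f) = (-6 + f)*(15 + R))
(2835 + v) + w(34, -2) = (2835 + 1853) + (-90 - 6*34 + 15*(-2) + 34*(-2)) = 4688 + (-90 - 204 - 30 - 68) = 4688 - 392 = 4296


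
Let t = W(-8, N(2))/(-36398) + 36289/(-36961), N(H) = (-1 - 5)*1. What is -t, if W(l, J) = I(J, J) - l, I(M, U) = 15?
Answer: 1321697125/1345306478 ≈ 0.98245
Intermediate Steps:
N(H) = -6 (N(H) = -6*1 = -6)
W(l, J) = 15 - l
t = -1321697125/1345306478 (t = (15 - 1*(-8))/(-36398) + 36289/(-36961) = (15 + 8)*(-1/36398) + 36289*(-1/36961) = 23*(-1/36398) - 36289/36961 = -23/36398 - 36289/36961 = -1321697125/1345306478 ≈ -0.98245)
-t = -1*(-1321697125/1345306478) = 1321697125/1345306478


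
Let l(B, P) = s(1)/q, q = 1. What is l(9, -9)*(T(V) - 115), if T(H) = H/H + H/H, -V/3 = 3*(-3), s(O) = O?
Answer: -113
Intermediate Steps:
V = 27 (V = -9*(-3) = -3*(-9) = 27)
l(B, P) = 1 (l(B, P) = 1/1 = 1*1 = 1)
T(H) = 2 (T(H) = 1 + 1 = 2)
l(9, -9)*(T(V) - 115) = 1*(2 - 115) = 1*(-113) = -113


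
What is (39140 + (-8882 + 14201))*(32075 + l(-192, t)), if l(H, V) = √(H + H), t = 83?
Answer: 1426022425 + 355672*I*√6 ≈ 1.426e+9 + 8.7122e+5*I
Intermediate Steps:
l(H, V) = √2*√H (l(H, V) = √(2*H) = √2*√H)
(39140 + (-8882 + 14201))*(32075 + l(-192, t)) = (39140 + (-8882 + 14201))*(32075 + √2*√(-192)) = (39140 + 5319)*(32075 + √2*(8*I*√3)) = 44459*(32075 + 8*I*√6) = 1426022425 + 355672*I*√6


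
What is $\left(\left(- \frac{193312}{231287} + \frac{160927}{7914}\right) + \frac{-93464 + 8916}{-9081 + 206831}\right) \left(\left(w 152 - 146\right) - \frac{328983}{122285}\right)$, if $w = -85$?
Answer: $- \frac{787983209337268114374457}{3161614489651773750} \approx -2.4923 \cdot 10^{5}$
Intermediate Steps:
$\left(\left(- \frac{193312}{231287} + \frac{160927}{7914}\right) + \frac{-93464 + 8916}{-9081 + 206831}\right) \left(\left(w 152 - 146\right) - \frac{328983}{122285}\right) = \left(\left(- \frac{193312}{231287} + \frac{160927}{7914}\right) + \frac{-93464 + 8916}{-9081 + 206831}\right) \left(\left(\left(-85\right) 152 - 146\right) - \frac{328983}{122285}\right) = \left(\left(\left(-193312\right) \frac{1}{231287} + 160927 \cdot \frac{1}{7914}\right) - \frac{84548}{197750}\right) \left(\left(-12920 - 146\right) - \frac{328983}{122285}\right) = \left(\left(- \frac{27616}{33041} + \frac{160927}{7914}\right) - \frac{42274}{98875}\right) \left(-13066 - \frac{328983}{122285}\right) = \left(\frac{5098635983}{261486474} - \frac{42274}{98875}\right) \left(- \frac{1598104793}{122285}\right) = \frac{493073553617249}{25854475116750} \left(- \frac{1598104793}{122285}\right) = - \frac{787983209337268114374457}{3161614489651773750}$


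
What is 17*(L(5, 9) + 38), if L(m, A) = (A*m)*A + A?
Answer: 7684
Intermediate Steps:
L(m, A) = A + m*A² (L(m, A) = m*A² + A = A + m*A²)
17*(L(5, 9) + 38) = 17*(9*(1 + 9*5) + 38) = 17*(9*(1 + 45) + 38) = 17*(9*46 + 38) = 17*(414 + 38) = 17*452 = 7684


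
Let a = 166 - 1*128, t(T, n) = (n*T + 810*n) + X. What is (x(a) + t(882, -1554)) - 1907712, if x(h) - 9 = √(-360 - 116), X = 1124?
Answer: -4535947 + 2*I*√119 ≈ -4.5359e+6 + 21.817*I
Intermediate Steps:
t(T, n) = 1124 + 810*n + T*n (t(T, n) = (n*T + 810*n) + 1124 = (T*n + 810*n) + 1124 = (810*n + T*n) + 1124 = 1124 + 810*n + T*n)
a = 38 (a = 166 - 128 = 38)
x(h) = 9 + 2*I*√119 (x(h) = 9 + √(-360 - 116) = 9 + √(-476) = 9 + 2*I*√119)
(x(a) + t(882, -1554)) - 1907712 = ((9 + 2*I*√119) + (1124 + 810*(-1554) + 882*(-1554))) - 1907712 = ((9 + 2*I*√119) + (1124 - 1258740 - 1370628)) - 1907712 = ((9 + 2*I*√119) - 2628244) - 1907712 = (-2628235 + 2*I*√119) - 1907712 = -4535947 + 2*I*√119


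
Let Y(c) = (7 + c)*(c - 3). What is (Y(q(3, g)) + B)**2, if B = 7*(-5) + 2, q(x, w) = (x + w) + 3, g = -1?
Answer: 81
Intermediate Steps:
q(x, w) = 3 + w + x (q(x, w) = (w + x) + 3 = 3 + w + x)
Y(c) = (-3 + c)*(7 + c) (Y(c) = (7 + c)*(-3 + c) = (-3 + c)*(7 + c))
B = -33 (B = -35 + 2 = -33)
(Y(q(3, g)) + B)**2 = ((-21 + (3 - 1 + 3)**2 + 4*(3 - 1 + 3)) - 33)**2 = ((-21 + 5**2 + 4*5) - 33)**2 = ((-21 + 25 + 20) - 33)**2 = (24 - 33)**2 = (-9)**2 = 81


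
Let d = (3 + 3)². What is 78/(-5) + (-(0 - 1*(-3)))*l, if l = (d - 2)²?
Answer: -17418/5 ≈ -3483.6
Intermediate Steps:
d = 36 (d = 6² = 36)
l = 1156 (l = (36 - 2)² = 34² = 1156)
78/(-5) + (-(0 - 1*(-3)))*l = 78/(-5) - (0 - 1*(-3))*1156 = 78*(-⅕) - (0 + 3)*1156 = -78/5 - 1*3*1156 = -78/5 - 3*1156 = -78/5 - 3468 = -17418/5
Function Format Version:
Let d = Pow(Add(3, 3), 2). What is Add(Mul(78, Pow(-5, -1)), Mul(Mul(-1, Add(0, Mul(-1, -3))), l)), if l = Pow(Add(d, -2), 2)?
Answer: Rational(-17418, 5) ≈ -3483.6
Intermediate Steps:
d = 36 (d = Pow(6, 2) = 36)
l = 1156 (l = Pow(Add(36, -2), 2) = Pow(34, 2) = 1156)
Add(Mul(78, Pow(-5, -1)), Mul(Mul(-1, Add(0, Mul(-1, -3))), l)) = Add(Mul(78, Pow(-5, -1)), Mul(Mul(-1, Add(0, Mul(-1, -3))), 1156)) = Add(Mul(78, Rational(-1, 5)), Mul(Mul(-1, Add(0, 3)), 1156)) = Add(Rational(-78, 5), Mul(Mul(-1, 3), 1156)) = Add(Rational(-78, 5), Mul(-3, 1156)) = Add(Rational(-78, 5), -3468) = Rational(-17418, 5)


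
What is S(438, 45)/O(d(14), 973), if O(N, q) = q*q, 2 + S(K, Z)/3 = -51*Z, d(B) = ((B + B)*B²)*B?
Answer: -6891/946729 ≈ -0.0072787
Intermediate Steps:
d(B) = 2*B⁴ (d(B) = ((2*B)*B²)*B = (2*B³)*B = 2*B⁴)
S(K, Z) = -6 - 153*Z (S(K, Z) = -6 + 3*(-51*Z) = -6 - 153*Z)
O(N, q) = q²
S(438, 45)/O(d(14), 973) = (-6 - 153*45)/(973²) = (-6 - 6885)/946729 = -6891*1/946729 = -6891/946729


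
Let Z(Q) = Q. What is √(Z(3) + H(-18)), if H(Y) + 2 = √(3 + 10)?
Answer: √(1 + √13) ≈ 2.1461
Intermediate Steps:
H(Y) = -2 + √13 (H(Y) = -2 + √(3 + 10) = -2 + √13)
√(Z(3) + H(-18)) = √(3 + (-2 + √13)) = √(1 + √13)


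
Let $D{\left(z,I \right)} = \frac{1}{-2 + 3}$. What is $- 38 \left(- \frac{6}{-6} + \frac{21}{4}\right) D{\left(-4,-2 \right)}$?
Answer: $- \frac{475}{2} \approx -237.5$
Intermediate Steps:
$D{\left(z,I \right)} = 1$ ($D{\left(z,I \right)} = 1^{-1} = 1$)
$- 38 \left(- \frac{6}{-6} + \frac{21}{4}\right) D{\left(-4,-2 \right)} = - 38 \left(- \frac{6}{-6} + \frac{21}{4}\right) 1 = - 38 \left(\left(-6\right) \left(- \frac{1}{6}\right) + 21 \cdot \frac{1}{4}\right) 1 = - 38 \left(1 + \frac{21}{4}\right) 1 = \left(-38\right) \frac{25}{4} \cdot 1 = \left(- \frac{475}{2}\right) 1 = - \frac{475}{2}$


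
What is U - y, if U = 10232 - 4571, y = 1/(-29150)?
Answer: 165018151/29150 ≈ 5661.0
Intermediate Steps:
y = -1/29150 ≈ -3.4305e-5
U = 5661
U - y = 5661 - 1*(-1/29150) = 5661 + 1/29150 = 165018151/29150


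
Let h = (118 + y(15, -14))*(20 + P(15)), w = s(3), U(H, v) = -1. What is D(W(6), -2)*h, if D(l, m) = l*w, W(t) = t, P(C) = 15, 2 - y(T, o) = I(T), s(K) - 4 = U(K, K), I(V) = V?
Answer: 66150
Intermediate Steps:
s(K) = 3 (s(K) = 4 - 1 = 3)
y(T, o) = 2 - T
w = 3
h = 3675 (h = (118 + (2 - 1*15))*(20 + 15) = (118 + (2 - 15))*35 = (118 - 13)*35 = 105*35 = 3675)
D(l, m) = 3*l (D(l, m) = l*3 = 3*l)
D(W(6), -2)*h = (3*6)*3675 = 18*3675 = 66150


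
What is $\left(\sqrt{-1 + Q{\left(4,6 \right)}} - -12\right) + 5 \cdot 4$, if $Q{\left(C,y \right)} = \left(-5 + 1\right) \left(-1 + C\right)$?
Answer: $32 + i \sqrt{13} \approx 32.0 + 3.6056 i$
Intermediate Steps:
$Q{\left(C,y \right)} = 4 - 4 C$ ($Q{\left(C,y \right)} = - 4 \left(-1 + C\right) = 4 - 4 C$)
$\left(\sqrt{-1 + Q{\left(4,6 \right)}} - -12\right) + 5 \cdot 4 = \left(\sqrt{-1 + \left(4 - 16\right)} - -12\right) + 5 \cdot 4 = \left(\sqrt{-1 + \left(4 - 16\right)} + 12\right) + 20 = \left(\sqrt{-1 - 12} + 12\right) + 20 = \left(\sqrt{-13} + 12\right) + 20 = \left(i \sqrt{13} + 12\right) + 20 = \left(12 + i \sqrt{13}\right) + 20 = 32 + i \sqrt{13}$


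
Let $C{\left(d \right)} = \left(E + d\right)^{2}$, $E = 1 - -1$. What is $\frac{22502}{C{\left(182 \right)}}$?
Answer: $\frac{11251}{16928} \approx 0.66464$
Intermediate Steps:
$E = 2$ ($E = 1 + 1 = 2$)
$C{\left(d \right)} = \left(2 + d\right)^{2}$
$\frac{22502}{C{\left(182 \right)}} = \frac{22502}{\left(2 + 182\right)^{2}} = \frac{22502}{184^{2}} = \frac{22502}{33856} = 22502 \cdot \frac{1}{33856} = \frac{11251}{16928}$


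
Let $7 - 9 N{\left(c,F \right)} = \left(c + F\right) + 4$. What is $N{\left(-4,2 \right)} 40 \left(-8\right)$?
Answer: $- \frac{1600}{9} \approx -177.78$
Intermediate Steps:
$N{\left(c,F \right)} = \frac{1}{3} - \frac{F}{9} - \frac{c}{9}$ ($N{\left(c,F \right)} = \frac{7}{9} - \frac{\left(c + F\right) + 4}{9} = \frac{7}{9} - \frac{\left(F + c\right) + 4}{9} = \frac{7}{9} - \frac{4 + F + c}{9} = \frac{7}{9} - \left(\frac{4}{9} + \frac{F}{9} + \frac{c}{9}\right) = \frac{1}{3} - \frac{F}{9} - \frac{c}{9}$)
$N{\left(-4,2 \right)} 40 \left(-8\right) = \left(\frac{1}{3} - \frac{2}{9} - - \frac{4}{9}\right) 40 \left(-8\right) = \left(\frac{1}{3} - \frac{2}{9} + \frac{4}{9}\right) \left(-320\right) = \frac{5}{9} \left(-320\right) = - \frac{1600}{9}$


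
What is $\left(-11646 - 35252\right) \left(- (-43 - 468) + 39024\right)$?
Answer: $-1854112430$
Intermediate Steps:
$\left(-11646 - 35252\right) \left(- (-43 - 468) + 39024\right) = - 46898 \left(- (-43 - 468) + 39024\right) = - 46898 \left(\left(-1\right) \left(-511\right) + 39024\right) = - 46898 \left(511 + 39024\right) = \left(-46898\right) 39535 = -1854112430$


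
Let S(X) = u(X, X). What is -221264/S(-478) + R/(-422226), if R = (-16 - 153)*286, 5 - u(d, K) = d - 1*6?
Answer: -15566629723/34411419 ≈ -452.37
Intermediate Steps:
u(d, K) = 11 - d (u(d, K) = 5 - (d - 1*6) = 5 - (d - 6) = 5 - (-6 + d) = 5 + (6 - d) = 11 - d)
S(X) = 11 - X
R = -48334 (R = -169*286 = -48334)
-221264/S(-478) + R/(-422226) = -221264/(11 - 1*(-478)) - 48334/(-422226) = -221264/(11 + 478) - 48334*(-1/422226) = -221264/489 + 24167/211113 = -15566629723/34411419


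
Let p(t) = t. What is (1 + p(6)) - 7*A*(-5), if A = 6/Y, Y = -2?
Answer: -98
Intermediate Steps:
A = -3 (A = 6/(-2) = 6*(-½) = -3)
(1 + p(6)) - 7*A*(-5) = (1 + 6) - (-21)*(-5) = 7 - 7*15 = 7 - 105 = -98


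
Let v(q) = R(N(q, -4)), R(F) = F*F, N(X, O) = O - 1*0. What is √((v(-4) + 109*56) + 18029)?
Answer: √24149 ≈ 155.40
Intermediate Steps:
N(X, O) = O (N(X, O) = O + 0 = O)
R(F) = F²
v(q) = 16 (v(q) = (-4)² = 16)
√((v(-4) + 109*56) + 18029) = √((16 + 109*56) + 18029) = √((16 + 6104) + 18029) = √(6120 + 18029) = √24149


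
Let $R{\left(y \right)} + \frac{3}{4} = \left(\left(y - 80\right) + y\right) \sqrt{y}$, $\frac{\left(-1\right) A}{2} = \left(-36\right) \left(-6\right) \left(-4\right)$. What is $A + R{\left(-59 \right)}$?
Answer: $\frac{6909}{4} - 198 i \sqrt{59} \approx 1727.3 - 1520.9 i$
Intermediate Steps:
$A = 1728$ ($A = - 2 \left(-36\right) \left(-6\right) \left(-4\right) = - 2 \cdot 216 \left(-4\right) = \left(-2\right) \left(-864\right) = 1728$)
$R{\left(y \right)} = - \frac{3}{4} + \sqrt{y} \left(-80 + 2 y\right)$ ($R{\left(y \right)} = - \frac{3}{4} + \left(\left(y - 80\right) + y\right) \sqrt{y} = - \frac{3}{4} + \left(\left(-80 + y\right) + y\right) \sqrt{y} = - \frac{3}{4} + \left(-80 + 2 y\right) \sqrt{y} = - \frac{3}{4} + \sqrt{y} \left(-80 + 2 y\right)$)
$A + R{\left(-59 \right)} = 1728 - \left(\frac{3}{4} + 80 i \sqrt{59} + 118 i \sqrt{59}\right) = 1728 - \left(\frac{3}{4} + 80 i \sqrt{59} - - 118 i \sqrt{59}\right) = 1728 - \left(\frac{3}{4} + 198 i \sqrt{59}\right) = \frac{6909}{4} - 198 i \sqrt{59}$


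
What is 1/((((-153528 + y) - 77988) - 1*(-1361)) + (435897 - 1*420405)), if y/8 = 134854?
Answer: 1/864169 ≈ 1.1572e-6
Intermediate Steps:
y = 1078832 (y = 8*134854 = 1078832)
1/((((-153528 + y) - 77988) - 1*(-1361)) + (435897 - 1*420405)) = 1/((((-153528 + 1078832) - 77988) - 1*(-1361)) + (435897 - 1*420405)) = 1/(((925304 - 77988) + 1361) + (435897 - 420405)) = 1/((847316 + 1361) + 15492) = 1/(848677 + 15492) = 1/864169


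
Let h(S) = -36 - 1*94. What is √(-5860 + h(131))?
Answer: I*√5990 ≈ 77.395*I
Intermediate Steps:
h(S) = -130 (h(S) = -36 - 94 = -130)
√(-5860 + h(131)) = √(-5860 - 130) = √(-5990) = I*√5990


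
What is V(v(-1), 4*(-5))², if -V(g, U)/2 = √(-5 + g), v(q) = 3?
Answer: -8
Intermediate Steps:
V(g, U) = -2*√(-5 + g)
V(v(-1), 4*(-5))² = (-2*√(-5 + 3))² = (-2*I*√2)² = -8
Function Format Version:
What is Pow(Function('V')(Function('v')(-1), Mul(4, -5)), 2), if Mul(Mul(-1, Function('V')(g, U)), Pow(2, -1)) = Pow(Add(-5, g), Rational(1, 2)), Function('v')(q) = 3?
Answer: -8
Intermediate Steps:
Function('V')(g, U) = Mul(-2, Pow(Add(-5, g), Rational(1, 2)))
Pow(Function('V')(Function('v')(-1), Mul(4, -5)), 2) = Pow(Mul(-2, Pow(Add(-5, 3), Rational(1, 2))), 2) = Pow(Mul(-2, Pow(-2, Rational(1, 2))), 2) = Pow(Mul(-2, Mul(I, Pow(2, Rational(1, 2)))), 2) = Pow(Mul(-2, I, Pow(2, Rational(1, 2))), 2) = -8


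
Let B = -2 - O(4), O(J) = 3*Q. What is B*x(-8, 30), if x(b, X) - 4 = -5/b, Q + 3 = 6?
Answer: -407/8 ≈ -50.875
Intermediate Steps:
Q = 3 (Q = -3 + 6 = 3)
x(b, X) = 4 - 5/b
O(J) = 9 (O(J) = 3*3 = 9)
B = -11 (B = -2 - 1*9 = -2 - 9 = -11)
B*x(-8, 30) = -11*(4 - 5/(-8)) = -11*(4 - 5*(-⅛)) = -11*(4 + 5/8) = -11*37/8 = -407/8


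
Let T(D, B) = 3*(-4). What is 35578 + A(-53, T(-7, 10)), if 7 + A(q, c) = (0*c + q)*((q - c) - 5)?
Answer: 38009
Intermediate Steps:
T(D, B) = -12
A(q, c) = -7 + q*(-5 + q - c) (A(q, c) = -7 + (0*c + q)*((q - c) - 5) = -7 + (0 + q)*(-5 + q - c) = -7 + q*(-5 + q - c))
35578 + A(-53, T(-7, 10)) = 35578 + (-7 + (-53)**2 - 5*(-53) - 1*(-12)*(-53)) = 35578 + (-7 + 2809 + 265 - 636) = 35578 + 2431 = 38009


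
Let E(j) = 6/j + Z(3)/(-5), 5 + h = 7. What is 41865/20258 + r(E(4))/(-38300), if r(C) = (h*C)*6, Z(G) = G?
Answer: 1002006696/484925875 ≈ 2.0663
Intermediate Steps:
h = 2 (h = -5 + 7 = 2)
E(j) = -3/5 + 6/j (E(j) = 6/j + 3/(-5) = 6/j + 3*(-1/5) = 6/j - 3/5 = -3/5 + 6/j)
r(C) = 12*C (r(C) = (2*C)*6 = 12*C)
41865/20258 + r(E(4))/(-38300) = 41865/20258 + (12*(-3/5 + 6/4))/(-38300) = 41865*(1/20258) + (12*(-3/5 + 6*(1/4)))*(-1/38300) = 41865/20258 + (12*(-3/5 + 3/2))*(-1/38300) = 41865/20258 + (12*(9/10))*(-1/38300) = 41865/20258 + (54/5)*(-1/38300) = 41865/20258 - 27/95750 = 1002006696/484925875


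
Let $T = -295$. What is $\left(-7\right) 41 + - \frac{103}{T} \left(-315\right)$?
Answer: $- \frac{23422}{59} \approx -396.98$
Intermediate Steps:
$\left(-7\right) 41 + - \frac{103}{T} \left(-315\right) = \left(-7\right) 41 + - \frac{103}{-295} \left(-315\right) = -287 + \left(-103\right) \left(- \frac{1}{295}\right) \left(-315\right) = -287 + \frac{103}{295} \left(-315\right) = -287 - \frac{6489}{59} = - \frac{23422}{59}$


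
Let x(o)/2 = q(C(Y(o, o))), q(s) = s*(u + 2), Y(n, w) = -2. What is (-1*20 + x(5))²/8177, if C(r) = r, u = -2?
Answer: 400/8177 ≈ 0.048918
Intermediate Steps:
q(s) = 0 (q(s) = s*(-2 + 2) = s*0 = 0)
x(o) = 0 (x(o) = 2*0 = 0)
(-1*20 + x(5))²/8177 = (-1*20 + 0)²/8177 = (-20 + 0)²*(1/8177) = (-20)²*(1/8177) = 400*(1/8177) = 400/8177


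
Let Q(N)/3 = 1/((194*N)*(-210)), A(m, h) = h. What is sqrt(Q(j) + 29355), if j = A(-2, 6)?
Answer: sqrt(48721890777630)/40740 ≈ 171.33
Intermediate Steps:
j = 6
Q(N) = -1/(13580*N) (Q(N) = 3*(1/((194*N)*(-210))) = 3*((1/(194*N))*(-1/210)) = 3*(-1/(40740*N)) = -1/(13580*N))
sqrt(Q(j) + 29355) = sqrt(-1/13580/6 + 29355) = sqrt(-1/13580*1/6 + 29355) = sqrt(-1/81480 + 29355) = sqrt(2391845399/81480) = sqrt(48721890777630)/40740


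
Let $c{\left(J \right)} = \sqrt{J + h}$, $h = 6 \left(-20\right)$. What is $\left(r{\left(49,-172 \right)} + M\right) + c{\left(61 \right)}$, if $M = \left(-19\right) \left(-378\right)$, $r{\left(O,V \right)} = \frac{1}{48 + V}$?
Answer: $\frac{890567}{124} + i \sqrt{59} \approx 7182.0 + 7.6811 i$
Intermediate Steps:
$h = -120$
$c{\left(J \right)} = \sqrt{-120 + J}$ ($c{\left(J \right)} = \sqrt{J - 120} = \sqrt{-120 + J}$)
$M = 7182$
$\left(r{\left(49,-172 \right)} + M\right) + c{\left(61 \right)} = \left(\frac{1}{48 - 172} + 7182\right) + \sqrt{-120 + 61} = \left(\frac{1}{-124} + 7182\right) + \sqrt{-59} = \left(- \frac{1}{124} + 7182\right) + i \sqrt{59} = \frac{890567}{124} + i \sqrt{59}$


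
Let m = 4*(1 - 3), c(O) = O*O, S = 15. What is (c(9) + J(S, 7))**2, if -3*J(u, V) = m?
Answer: 63001/9 ≈ 7000.1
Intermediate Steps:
c(O) = O**2
m = -8 (m = 4*(-2) = -8)
J(u, V) = 8/3 (J(u, V) = -1/3*(-8) = 8/3)
(c(9) + J(S, 7))**2 = (9**2 + 8/3)**2 = (81 + 8/3)**2 = (251/3)**2 = 63001/9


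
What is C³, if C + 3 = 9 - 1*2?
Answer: 64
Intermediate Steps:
C = 4 (C = -3 + (9 - 1*2) = -3 + (9 - 2) = -3 + 7 = 4)
C³ = 4³ = 64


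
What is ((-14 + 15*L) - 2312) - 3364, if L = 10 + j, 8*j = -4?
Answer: -11095/2 ≈ -5547.5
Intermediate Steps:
j = -½ (j = (⅛)*(-4) = -½ ≈ -0.50000)
L = 19/2 (L = 10 - ½ = 19/2 ≈ 9.5000)
((-14 + 15*L) - 2312) - 3364 = ((-14 + 15*(19/2)) - 2312) - 3364 = ((-14 + 285/2) - 2312) - 3364 = (257/2 - 2312) - 3364 = -4367/2 - 3364 = -11095/2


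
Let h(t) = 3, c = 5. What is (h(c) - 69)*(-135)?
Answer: 8910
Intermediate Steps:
(h(c) - 69)*(-135) = (3 - 69)*(-135) = -66*(-135) = 8910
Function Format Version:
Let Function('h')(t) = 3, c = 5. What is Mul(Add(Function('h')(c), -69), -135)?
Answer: 8910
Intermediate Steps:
Mul(Add(Function('h')(c), -69), -135) = Mul(Add(3, -69), -135) = Mul(-66, -135) = 8910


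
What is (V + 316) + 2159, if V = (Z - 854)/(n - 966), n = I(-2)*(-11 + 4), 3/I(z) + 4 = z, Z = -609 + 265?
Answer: 4766771/1925 ≈ 2476.2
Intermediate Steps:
Z = -344
I(z) = 3/(-4 + z)
n = 7/2 (n = (3/(-4 - 2))*(-11 + 4) = (3/(-6))*(-7) = (3*(-⅙))*(-7) = -½*(-7) = 7/2 ≈ 3.5000)
V = 2396/1925 (V = (-344 - 854)/(7/2 - 966) = -1198/(-1925/2) = -1198*(-2/1925) = 2396/1925 ≈ 1.2447)
(V + 316) + 2159 = (2396/1925 + 316) + 2159 = 610696/1925 + 2159 = 4766771/1925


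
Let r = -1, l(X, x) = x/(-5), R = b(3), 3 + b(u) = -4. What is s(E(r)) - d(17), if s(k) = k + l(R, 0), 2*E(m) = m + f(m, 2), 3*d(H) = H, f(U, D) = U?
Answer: -20/3 ≈ -6.6667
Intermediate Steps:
b(u) = -7 (b(u) = -3 - 4 = -7)
R = -7
d(H) = H/3
l(X, x) = -x/5 (l(X, x) = x*(-1/5) = -x/5)
E(m) = m (E(m) = (m + m)/2 = (2*m)/2 = m)
s(k) = k (s(k) = k - 1/5*0 = k + 0 = k)
s(E(r)) - d(17) = -1 - 17/3 = -20/3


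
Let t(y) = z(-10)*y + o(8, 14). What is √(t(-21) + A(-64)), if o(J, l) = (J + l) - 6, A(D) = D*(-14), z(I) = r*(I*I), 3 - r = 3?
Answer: 4*√57 ≈ 30.199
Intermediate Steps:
r = 0 (r = 3 - 1*3 = 3 - 3 = 0)
z(I) = 0 (z(I) = 0*(I*I) = 0*I² = 0)
A(D) = -14*D
o(J, l) = -6 + J + l
t(y) = 16 (t(y) = 0*y + (-6 + 8 + 14) = 0 + 16 = 16)
√(t(-21) + A(-64)) = √(16 - 14*(-64)) = √(16 + 896) = √912 = 4*√57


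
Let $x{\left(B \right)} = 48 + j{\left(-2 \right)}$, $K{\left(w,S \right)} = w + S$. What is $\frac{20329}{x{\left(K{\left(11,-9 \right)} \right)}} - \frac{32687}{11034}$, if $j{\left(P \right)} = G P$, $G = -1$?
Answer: $\frac{55668959}{137925} \approx 403.62$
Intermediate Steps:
$K{\left(w,S \right)} = S + w$
$j{\left(P \right)} = - P$
$x{\left(B \right)} = 50$ ($x{\left(B \right)} = 48 - -2 = 48 + 2 = 50$)
$\frac{20329}{x{\left(K{\left(11,-9 \right)} \right)}} - \frac{32687}{11034} = \frac{20329}{50} - \frac{32687}{11034} = \frac{55668959}{137925}$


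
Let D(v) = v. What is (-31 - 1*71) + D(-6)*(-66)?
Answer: 294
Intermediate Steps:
(-31 - 1*71) + D(-6)*(-66) = (-31 - 1*71) - 6*(-66) = (-31 - 71) + 396 = -102 + 396 = 294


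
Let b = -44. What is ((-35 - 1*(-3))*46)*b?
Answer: 64768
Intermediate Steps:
((-35 - 1*(-3))*46)*b = ((-35 - 1*(-3))*46)*(-44) = ((-35 + 3)*46)*(-44) = -32*46*(-44) = -1472*(-44) = 64768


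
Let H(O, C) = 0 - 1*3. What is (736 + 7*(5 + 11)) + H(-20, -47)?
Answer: 845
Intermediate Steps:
H(O, C) = -3 (H(O, C) = 0 - 3 = -3)
(736 + 7*(5 + 11)) + H(-20, -47) = (736 + 7*(5 + 11)) - 3 = (736 + 7*16) - 3 = (736 + 112) - 3 = 848 - 3 = 845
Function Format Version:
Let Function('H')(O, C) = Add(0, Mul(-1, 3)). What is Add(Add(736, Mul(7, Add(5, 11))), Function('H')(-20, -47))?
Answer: 845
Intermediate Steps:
Function('H')(O, C) = -3 (Function('H')(O, C) = Add(0, -3) = -3)
Add(Add(736, Mul(7, Add(5, 11))), Function('H')(-20, -47)) = Add(Add(736, Mul(7, Add(5, 11))), -3) = Add(Add(736, Mul(7, 16)), -3) = Add(Add(736, 112), -3) = Add(848, -3) = 845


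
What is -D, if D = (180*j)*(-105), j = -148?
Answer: -2797200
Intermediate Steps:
D = 2797200 (D = (180*(-148))*(-105) = -26640*(-105) = 2797200)
-D = -1*2797200 = -2797200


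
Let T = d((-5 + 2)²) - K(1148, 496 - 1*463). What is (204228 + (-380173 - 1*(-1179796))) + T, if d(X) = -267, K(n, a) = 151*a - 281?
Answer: 998882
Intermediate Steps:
K(n, a) = -281 + 151*a
T = -4969 (T = -267 - (-281 + 151*(496 - 1*463)) = -267 - (-281 + 151*(496 - 463)) = -267 - (-281 + 151*33) = -267 - (-281 + 4983) = -267 - 1*4702 = -267 - 4702 = -4969)
(204228 + (-380173 - 1*(-1179796))) + T = (204228 + (-380173 - 1*(-1179796))) - 4969 = (204228 + (-380173 + 1179796)) - 4969 = (204228 + 799623) - 4969 = 1003851 - 4969 = 998882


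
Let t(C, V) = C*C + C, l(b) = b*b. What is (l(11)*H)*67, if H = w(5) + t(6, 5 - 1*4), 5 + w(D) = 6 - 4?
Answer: 316173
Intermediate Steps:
w(D) = -3 (w(D) = -5 + (6 - 4) = -5 + 2 = -3)
l(b) = b²
t(C, V) = C + C² (t(C, V) = C² + C = C + C²)
H = 39 (H = -3 + 6*(1 + 6) = -3 + 6*7 = -3 + 42 = 39)
(l(11)*H)*67 = (11²*39)*67 = (121*39)*67 = 4719*67 = 316173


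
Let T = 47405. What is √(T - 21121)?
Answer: 2*√6571 ≈ 162.12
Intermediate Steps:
√(T - 21121) = √(47405 - 21121) = √26284 = 2*√6571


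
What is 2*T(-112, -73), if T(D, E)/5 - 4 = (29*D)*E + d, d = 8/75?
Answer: 35566216/15 ≈ 2.3711e+6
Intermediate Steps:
d = 8/75 (d = 8*(1/75) = 8/75 ≈ 0.10667)
T(D, E) = 308/15 + 145*D*E (T(D, E) = 20 + 5*((29*D)*E + 8/75) = 20 + 5*(29*D*E + 8/75) = 20 + 5*(8/75 + 29*D*E) = 20 + (8/15 + 145*D*E) = 308/15 + 145*D*E)
2*T(-112, -73) = 2*(308/15 + 145*(-112)*(-73)) = 2*(308/15 + 1185520) = 2*(17783108/15) = 35566216/15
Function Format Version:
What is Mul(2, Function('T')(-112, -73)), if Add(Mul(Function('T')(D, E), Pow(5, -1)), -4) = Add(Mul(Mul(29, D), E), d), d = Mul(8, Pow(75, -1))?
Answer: Rational(35566216, 15) ≈ 2.3711e+6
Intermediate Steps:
d = Rational(8, 75) (d = Mul(8, Rational(1, 75)) = Rational(8, 75) ≈ 0.10667)
Function('T')(D, E) = Add(Rational(308, 15), Mul(145, D, E)) (Function('T')(D, E) = Add(20, Mul(5, Add(Mul(Mul(29, D), E), Rational(8, 75)))) = Add(20, Mul(5, Add(Mul(29, D, E), Rational(8, 75)))) = Add(20, Mul(5, Add(Rational(8, 75), Mul(29, D, E)))) = Add(20, Add(Rational(8, 15), Mul(145, D, E))) = Add(Rational(308, 15), Mul(145, D, E)))
Mul(2, Function('T')(-112, -73)) = Mul(2, Add(Rational(308, 15), Mul(145, -112, -73))) = Mul(2, Add(Rational(308, 15), 1185520)) = Mul(2, Rational(17783108, 15)) = Rational(35566216, 15)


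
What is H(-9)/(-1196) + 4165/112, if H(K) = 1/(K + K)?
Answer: 1601147/43056 ≈ 37.188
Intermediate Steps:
H(K) = 1/(2*K)
H(-9)/(-1196) + 4165/112 = ((½)/(-9))/(-1196) + 4165/112 = ((½)*(-⅑))*(-1/1196) + 4165*(1/112) = -1/18*(-1/1196) + 595/16 = 1/21528 + 595/16 = 1601147/43056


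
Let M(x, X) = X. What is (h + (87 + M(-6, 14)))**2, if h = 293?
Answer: 155236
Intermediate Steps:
(h + (87 + M(-6, 14)))**2 = (293 + (87 + 14))**2 = (293 + 101)**2 = 394**2 = 155236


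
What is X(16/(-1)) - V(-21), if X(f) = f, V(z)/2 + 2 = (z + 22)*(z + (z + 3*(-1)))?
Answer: 78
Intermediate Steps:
V(z) = -4 + 2*(-3 + 2*z)*(22 + z) (V(z) = -4 + 2*((z + 22)*(z + (z + 3*(-1)))) = -4 + 2*((22 + z)*(z + (z - 3))) = -4 + 2*((22 + z)*(z + (-3 + z))) = -4 + 2*((22 + z)*(-3 + 2*z)) = -4 + 2*((-3 + 2*z)*(22 + z)) = -4 + 2*(-3 + 2*z)*(22 + z))
X(16/(-1)) - V(-21) = 16/(-1) - (-136 + 4*(-21)**2 + 82*(-21)) = 16*(-1) - (-136 + 4*441 - 1722) = -16 - (-136 + 1764 - 1722) = -16 - 1*(-94) = -16 + 94 = 78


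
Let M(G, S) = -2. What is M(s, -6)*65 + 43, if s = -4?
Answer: -87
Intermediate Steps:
M(s, -6)*65 + 43 = -2*65 + 43 = -130 + 43 = -87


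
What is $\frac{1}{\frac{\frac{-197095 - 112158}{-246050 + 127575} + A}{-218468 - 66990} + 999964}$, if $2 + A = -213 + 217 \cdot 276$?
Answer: $\frac{2415688325}{2415600855181598} \approx 1.0 \cdot 10^{-6}$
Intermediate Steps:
$A = 59677$ ($A = -2 + \left(-213 + 217 \cdot 276\right) = -2 + \left(-213 + 59892\right) = -2 + 59679 = 59677$)
$\frac{1}{\frac{\frac{-197095 - 112158}{-246050 + 127575} + A}{-218468 - 66990} + 999964} = \frac{1}{\frac{\frac{-197095 - 112158}{-246050 + 127575} + 59677}{-218468 - 66990} + 999964} = \frac{1}{\frac{- \frac{309253}{-118475} + 59677}{-285458} + 999964} = \frac{1}{\left(\left(-309253\right) \left(- \frac{1}{118475}\right) + 59677\right) \left(- \frac{1}{285458}\right) + 999964} = \frac{1}{\left(\frac{44179}{16925} + 59677\right) \left(- \frac{1}{285458}\right) + 999964} = \frac{1}{\frac{1010077404}{16925} \left(- \frac{1}{285458}\right) + 999964} = \frac{1}{- \frac{505038702}{2415688325} + 999964} = \frac{1}{\frac{2415600855181598}{2415688325}} = \frac{2415688325}{2415600855181598}$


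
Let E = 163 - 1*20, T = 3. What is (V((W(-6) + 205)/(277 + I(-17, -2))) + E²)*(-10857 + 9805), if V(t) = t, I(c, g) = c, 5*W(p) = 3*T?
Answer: -6991785042/325 ≈ -2.1513e+7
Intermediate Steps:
W(p) = 9/5 (W(p) = (3*3)/5 = (⅕)*9 = 9/5)
E = 143 (E = 163 - 20 = 143)
(V((W(-6) + 205)/(277 + I(-17, -2))) + E²)*(-10857 + 9805) = ((9/5 + 205)/(277 - 17) + 143²)*(-10857 + 9805) = ((1034/5)/260 + 20449)*(-1052) = ((1034/5)*(1/260) + 20449)*(-1052) = (517/650 + 20449)*(-1052) = (13292367/650)*(-1052) = -6991785042/325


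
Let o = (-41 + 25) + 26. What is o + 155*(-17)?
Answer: -2625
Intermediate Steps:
o = 10 (o = -16 + 26 = 10)
o + 155*(-17) = 10 + 155*(-17) = 10 - 2635 = -2625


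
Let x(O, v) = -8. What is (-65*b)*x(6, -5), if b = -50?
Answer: -26000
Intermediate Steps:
(-65*b)*x(6, -5) = -65*(-50)*(-8) = 3250*(-8) = -26000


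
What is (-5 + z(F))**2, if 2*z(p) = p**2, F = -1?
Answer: 81/4 ≈ 20.250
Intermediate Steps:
z(p) = p**2/2
(-5 + z(F))**2 = (-5 + (1/2)*(-1)**2)**2 = (-5 + (1/2)*1)**2 = (-5 + 1/2)**2 = (-9/2)**2 = 81/4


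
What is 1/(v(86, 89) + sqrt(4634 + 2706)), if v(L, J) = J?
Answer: 89/581 - 2*sqrt(1835)/581 ≈ 0.0057250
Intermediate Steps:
1/(v(86, 89) + sqrt(4634 + 2706)) = 1/(89 + sqrt(4634 + 2706)) = 1/(89 + sqrt(7340)) = 1/(89 + 2*sqrt(1835))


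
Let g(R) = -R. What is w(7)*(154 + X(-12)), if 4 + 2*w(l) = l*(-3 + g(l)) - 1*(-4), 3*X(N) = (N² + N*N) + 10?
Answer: -26600/3 ≈ -8866.7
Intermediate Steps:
X(N) = 10/3 + 2*N²/3 (X(N) = ((N² + N*N) + 10)/3 = ((N² + N²) + 10)/3 = (2*N² + 10)/3 = (10 + 2*N²)/3 = 10/3 + 2*N²/3)
w(l) = l*(-3 - l)/2 (w(l) = -2 + (l*(-3 - l) - 1*(-4))/2 = -2 + (l*(-3 - l) + 4)/2 = -2 + (4 + l*(-3 - l))/2 = -2 + (2 + l*(-3 - l)/2) = l*(-3 - l)/2)
w(7)*(154 + X(-12)) = (-½*7*(3 + 7))*(154 + (10/3 + (⅔)*(-12)²)) = (-½*7*10)*(154 + (10/3 + (⅔)*144)) = -35*(154 + (10/3 + 96)) = -35*(154 + 298/3) = -35*760/3 = -26600/3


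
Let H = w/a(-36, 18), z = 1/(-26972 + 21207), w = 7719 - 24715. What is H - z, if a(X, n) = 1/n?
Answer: -1763674919/5765 ≈ -3.0593e+5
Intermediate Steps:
w = -16996
z = -1/5765 (z = 1/(-5765) = -1/5765 ≈ -0.00017346)
H = -305928 (H = -16996/(1/18) = -16996/1/18 = -16996*18 = -305928)
H - z = -305928 - 1*(-1/5765) = -305928 + 1/5765 = -1763674919/5765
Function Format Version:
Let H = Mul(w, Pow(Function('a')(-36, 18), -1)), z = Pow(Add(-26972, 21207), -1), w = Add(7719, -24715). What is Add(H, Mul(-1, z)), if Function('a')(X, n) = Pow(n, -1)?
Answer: Rational(-1763674919, 5765) ≈ -3.0593e+5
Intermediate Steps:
w = -16996
z = Rational(-1, 5765) (z = Pow(-5765, -1) = Rational(-1, 5765) ≈ -0.00017346)
H = -305928 (H = Mul(-16996, Pow(Pow(18, -1), -1)) = Mul(-16996, Pow(Rational(1, 18), -1)) = Mul(-16996, 18) = -305928)
Add(H, Mul(-1, z)) = Add(-305928, Mul(-1, Rational(-1, 5765))) = Add(-305928, Rational(1, 5765)) = Rational(-1763674919, 5765)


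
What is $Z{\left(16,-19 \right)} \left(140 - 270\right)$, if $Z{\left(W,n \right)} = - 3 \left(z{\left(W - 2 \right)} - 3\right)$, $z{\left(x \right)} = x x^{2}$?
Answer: $1068990$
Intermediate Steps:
$z{\left(x \right)} = x^{3}$
$Z{\left(W,n \right)} = 9 - 3 \left(-2 + W\right)^{3}$ ($Z{\left(W,n \right)} = - 3 \left(\left(W - 2\right)^{3} - 3\right) = - 3 \left(\left(-2 + W\right)^{3} - 3\right) = - 3 \left(-3 + \left(-2 + W\right)^{3}\right) = 9 - 3 \left(-2 + W\right)^{3}$)
$Z{\left(16,-19 \right)} \left(140 - 270\right) = \left(9 - 3 \left(-2 + 16\right)^{3}\right) \left(140 - 270\right) = \left(9 - 3 \cdot 14^{3}\right) \left(-130\right) = \left(9 - 8232\right) \left(-130\right) = \left(-8223\right) \left(-130\right) = 1068990$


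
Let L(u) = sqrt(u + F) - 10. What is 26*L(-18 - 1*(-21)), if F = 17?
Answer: -260 + 52*sqrt(5) ≈ -143.72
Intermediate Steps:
L(u) = -10 + sqrt(17 + u) (L(u) = sqrt(u + 17) - 10 = sqrt(17 + u) - 10 = -10 + sqrt(17 + u))
26*L(-18 - 1*(-21)) = 26*(-10 + sqrt(17 + (-18 - 1*(-21)))) = 26*(-10 + sqrt(17 + (-18 + 21))) = 26*(-10 + sqrt(17 + 3)) = 26*(-10 + sqrt(20)) = 26*(-10 + 2*sqrt(5)) = -260 + 52*sqrt(5)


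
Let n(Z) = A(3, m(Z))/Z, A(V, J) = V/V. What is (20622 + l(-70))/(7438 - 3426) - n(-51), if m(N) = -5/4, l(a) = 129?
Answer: 62489/12036 ≈ 5.1918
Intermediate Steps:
m(N) = -5/4 (m(N) = -5*¼ = -5/4)
A(V, J) = 1
n(Z) = 1/Z
(20622 + l(-70))/(7438 - 3426) - n(-51) = (20622 + 129)/(7438 - 3426) - 1/(-51) = 20751/4012 - 1*(-1/51) = 20751*(1/4012) + 1/51 = 20751/4012 + 1/51 = 62489/12036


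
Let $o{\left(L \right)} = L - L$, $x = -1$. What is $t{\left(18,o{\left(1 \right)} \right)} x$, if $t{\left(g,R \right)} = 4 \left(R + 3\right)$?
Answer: $-12$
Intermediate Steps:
$o{\left(L \right)} = 0$
$t{\left(g,R \right)} = 12 + 4 R$ ($t{\left(g,R \right)} = 4 \left(3 + R\right) = 12 + 4 R$)
$t{\left(18,o{\left(1 \right)} \right)} x = \left(12 + 4 \cdot 0\right) \left(-1\right) = \left(12 + 0\right) \left(-1\right) = 12 \left(-1\right) = -12$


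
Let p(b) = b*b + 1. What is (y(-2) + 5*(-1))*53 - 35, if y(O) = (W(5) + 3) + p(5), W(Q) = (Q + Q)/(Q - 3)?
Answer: 1502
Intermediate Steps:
p(b) = 1 + b² (p(b) = b² + 1 = 1 + b²)
W(Q) = 2*Q/(-3 + Q) (W(Q) = (2*Q)/(-3 + Q) = 2*Q/(-3 + Q))
y(O) = 34 (y(O) = (2*5/(-3 + 5) + 3) + (1 + 5²) = (2*5/2 + 3) + (1 + 25) = (2*5*(½) + 3) + 26 = (5 + 3) + 26 = 8 + 26 = 34)
(y(-2) + 5*(-1))*53 - 35 = (34 + 5*(-1))*53 - 35 = (34 - 5)*53 - 35 = 29*53 - 35 = 1537 - 35 = 1502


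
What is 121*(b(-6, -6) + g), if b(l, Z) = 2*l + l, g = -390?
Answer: -49368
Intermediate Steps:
b(l, Z) = 3*l
121*(b(-6, -6) + g) = 121*(3*(-6) - 390) = 121*(-18 - 390) = 121*(-408) = -49368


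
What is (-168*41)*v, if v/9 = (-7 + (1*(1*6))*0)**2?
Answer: -3037608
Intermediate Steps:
v = 441 (v = 9*(-7 + (1*(1*6))*0)**2 = 9*(-7 + (1*6)*0)**2 = 9*(-7 + 6*0)**2 = 9*(-7 + 0)**2 = 9*(-7)**2 = 9*49 = 441)
(-168*41)*v = -168*41*441 = -6888*441 = -3037608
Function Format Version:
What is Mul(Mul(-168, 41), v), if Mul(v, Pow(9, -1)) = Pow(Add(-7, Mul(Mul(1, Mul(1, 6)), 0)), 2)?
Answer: -3037608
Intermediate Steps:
v = 441 (v = Mul(9, Pow(Add(-7, Mul(Mul(1, Mul(1, 6)), 0)), 2)) = Mul(9, Pow(Add(-7, Mul(Mul(1, 6), 0)), 2)) = Mul(9, Pow(Add(-7, Mul(6, 0)), 2)) = Mul(9, Pow(Add(-7, 0), 2)) = Mul(9, Pow(-7, 2)) = Mul(9, 49) = 441)
Mul(Mul(-168, 41), v) = Mul(Mul(-168, 41), 441) = Mul(-6888, 441) = -3037608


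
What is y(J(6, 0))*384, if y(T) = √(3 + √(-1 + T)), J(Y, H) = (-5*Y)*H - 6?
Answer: 384*√(3 + I*√7) ≈ 718.4 + 271.53*I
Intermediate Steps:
J(Y, H) = -6 - 5*H*Y (J(Y, H) = -5*H*Y - 6 = -6 - 5*H*Y)
y(J(6, 0))*384 = √(3 + √(-1 + (-6 - 5*0*6)))*384 = √(3 + √(-1 + (-6 + 0)))*384 = √(3 + √(-1 - 6))*384 = √(3 + √(-7))*384 = √(3 + I*√7)*384 = 384*√(3 + I*√7)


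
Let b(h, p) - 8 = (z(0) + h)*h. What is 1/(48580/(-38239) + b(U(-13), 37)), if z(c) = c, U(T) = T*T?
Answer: 38239/1092401411 ≈ 3.5005e-5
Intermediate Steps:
U(T) = T²
b(h, p) = 8 + h² (b(h, p) = 8 + (0 + h)*h = 8 + h*h = 8 + h²)
1/(48580/(-38239) + b(U(-13), 37)) = 1/(48580/(-38239) + (8 + ((-13)²)²)) = 1/(48580*(-1/38239) + (8 + 169²)) = 1/(-48580/38239 + (8 + 28561)) = 1/(-48580/38239 + 28569) = 1/(1092401411/38239) = 38239/1092401411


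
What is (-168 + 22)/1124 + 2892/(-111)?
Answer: -544469/20794 ≈ -26.184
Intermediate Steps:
(-168 + 22)/1124 + 2892/(-111) = -146*1/1124 + 2892*(-1/111) = -73/562 - 964/37 = -544469/20794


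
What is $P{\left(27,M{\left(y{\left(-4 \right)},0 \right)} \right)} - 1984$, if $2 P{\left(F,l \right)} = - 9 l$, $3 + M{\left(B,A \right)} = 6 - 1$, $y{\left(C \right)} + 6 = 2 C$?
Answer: $-1993$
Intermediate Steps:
$y{\left(C \right)} = -6 + 2 C$
$M{\left(B,A \right)} = 2$ ($M{\left(B,A \right)} = -3 + \left(6 - 1\right) = -3 + 5 = 2$)
$P{\left(F,l \right)} = - \frac{9 l}{2}$ ($P{\left(F,l \right)} = \frac{\left(-9\right) l}{2} = - \frac{9 l}{2}$)
$P{\left(27,M{\left(y{\left(-4 \right)},0 \right)} \right)} - 1984 = \left(- \frac{9}{2}\right) 2 - 1984 = -9 - 1984 = -1993$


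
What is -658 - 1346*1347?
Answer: -1813720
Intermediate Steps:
-658 - 1346*1347 = -658 - 1813062 = -1813720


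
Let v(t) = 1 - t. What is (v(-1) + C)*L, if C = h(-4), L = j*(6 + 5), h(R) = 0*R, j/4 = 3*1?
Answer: 264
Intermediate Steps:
j = 12 (j = 4*(3*1) = 4*3 = 12)
h(R) = 0
L = 132 (L = 12*(6 + 5) = 12*11 = 132)
C = 0
(v(-1) + C)*L = ((1 - 1*(-1)) + 0)*132 = ((1 + 1) + 0)*132 = (2 + 0)*132 = 2*132 = 264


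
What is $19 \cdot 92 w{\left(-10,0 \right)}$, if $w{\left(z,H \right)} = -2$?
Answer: $-3496$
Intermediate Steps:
$19 \cdot 92 w{\left(-10,0 \right)} = 19 \cdot 92 \left(-2\right) = 1748 \left(-2\right) = -3496$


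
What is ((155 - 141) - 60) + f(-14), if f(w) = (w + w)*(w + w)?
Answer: 738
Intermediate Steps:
f(w) = 4*w**2 (f(w) = (2*w)*(2*w) = 4*w**2)
((155 - 141) - 60) + f(-14) = ((155 - 141) - 60) + 4*(-14)**2 = (14 - 60) + 4*196 = -46 + 784 = 738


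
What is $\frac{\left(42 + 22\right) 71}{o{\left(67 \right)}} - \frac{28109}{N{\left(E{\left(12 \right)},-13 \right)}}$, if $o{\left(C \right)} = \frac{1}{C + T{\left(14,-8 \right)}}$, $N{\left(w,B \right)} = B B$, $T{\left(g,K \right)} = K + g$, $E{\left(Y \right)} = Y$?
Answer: $\frac{56031219}{169} \approx 3.3155 \cdot 10^{5}$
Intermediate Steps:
$N{\left(w,B \right)} = B^{2}$
$o{\left(C \right)} = \frac{1}{6 + C}$ ($o{\left(C \right)} = \frac{1}{C + \left(-8 + 14\right)} = \frac{1}{C + 6} = \frac{1}{6 + C}$)
$\frac{\left(42 + 22\right) 71}{o{\left(67 \right)}} - \frac{28109}{N{\left(E{\left(12 \right)},-13 \right)}} = \frac{\left(42 + 22\right) 71}{\frac{1}{6 + 67}} - \frac{28109}{\left(-13\right)^{2}} = \frac{64 \cdot 71}{\frac{1}{73}} - \frac{28109}{169} = 4544 \frac{1}{\frac{1}{73}} - \frac{28109}{169} = 4544 \cdot 73 - \frac{28109}{169} = 331712 - \frac{28109}{169} = \frac{56031219}{169}$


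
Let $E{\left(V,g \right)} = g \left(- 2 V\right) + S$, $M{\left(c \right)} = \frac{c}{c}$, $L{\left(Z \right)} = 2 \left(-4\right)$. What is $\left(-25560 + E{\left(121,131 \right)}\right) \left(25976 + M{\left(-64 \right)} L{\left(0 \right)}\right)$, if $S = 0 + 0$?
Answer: $-1486979616$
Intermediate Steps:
$S = 0$
$L{\left(Z \right)} = -8$
$M{\left(c \right)} = 1$
$E{\left(V,g \right)} = - 2 V g$ ($E{\left(V,g \right)} = g \left(- 2 V\right) + 0 = - 2 V g + 0 = - 2 V g$)
$\left(-25560 + E{\left(121,131 \right)}\right) \left(25976 + M{\left(-64 \right)} L{\left(0 \right)}\right) = \left(-25560 - 242 \cdot 131\right) \left(25976 + 1 \left(-8\right)\right) = \left(-25560 - 31702\right) \left(25976 - 8\right) = \left(-57262\right) 25968 = -1486979616$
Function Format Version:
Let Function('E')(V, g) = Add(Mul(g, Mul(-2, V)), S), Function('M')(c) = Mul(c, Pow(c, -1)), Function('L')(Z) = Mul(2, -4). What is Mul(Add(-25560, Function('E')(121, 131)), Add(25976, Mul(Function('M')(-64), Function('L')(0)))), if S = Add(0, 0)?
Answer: -1486979616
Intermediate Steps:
S = 0
Function('L')(Z) = -8
Function('M')(c) = 1
Function('E')(V, g) = Mul(-2, V, g) (Function('E')(V, g) = Add(Mul(g, Mul(-2, V)), 0) = Add(Mul(-2, V, g), 0) = Mul(-2, V, g))
Mul(Add(-25560, Function('E')(121, 131)), Add(25976, Mul(Function('M')(-64), Function('L')(0)))) = Mul(Add(-25560, Mul(-2, 121, 131)), Add(25976, Mul(1, -8))) = Mul(Add(-25560, -31702), Add(25976, -8)) = Mul(-57262, 25968) = -1486979616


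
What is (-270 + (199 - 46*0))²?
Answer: 5041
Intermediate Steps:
(-270 + (199 - 46*0))² = (-270 + (199 - 1*0))² = (-270 + (199 + 0))² = (-270 + 199)² = (-71)² = 5041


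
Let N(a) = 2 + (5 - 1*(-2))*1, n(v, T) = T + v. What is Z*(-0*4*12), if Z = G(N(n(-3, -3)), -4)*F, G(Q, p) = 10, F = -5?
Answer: 0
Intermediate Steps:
N(a) = 9 (N(a) = 2 + (5 + 2)*1 = 2 + 7*1 = 2 + 7 = 9)
Z = -50 (Z = 10*(-5) = -50)
Z*(-0*4*12) = -50*(-0*4)*12 = -50*(-10*0)*12 = -0*12 = -50*0 = 0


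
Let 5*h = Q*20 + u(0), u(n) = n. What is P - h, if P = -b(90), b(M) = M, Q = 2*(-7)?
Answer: -34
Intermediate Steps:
Q = -14
P = -90 (P = -1*90 = -90)
h = -56 (h = (-14*20 + 0)/5 = (-280 + 0)/5 = (⅕)*(-280) = -56)
P - h = -90 - 1*(-56) = -90 + 56 = -34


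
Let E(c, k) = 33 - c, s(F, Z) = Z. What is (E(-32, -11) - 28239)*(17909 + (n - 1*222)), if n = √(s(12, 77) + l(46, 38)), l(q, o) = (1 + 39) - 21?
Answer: -498313538 - 112696*√6 ≈ -4.9859e+8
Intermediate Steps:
l(q, o) = 19 (l(q, o) = 40 - 21 = 19)
n = 4*√6 (n = √(77 + 19) = √96 = 4*√6 ≈ 9.7980)
(E(-32, -11) - 28239)*(17909 + (n - 1*222)) = ((33 - 1*(-32)) - 28239)*(17909 + (4*√6 - 1*222)) = ((33 + 32) - 28239)*(17909 + (4*√6 - 222)) = (65 - 28239)*(17909 + (-222 + 4*√6)) = -28174*(17687 + 4*√6) = -498313538 - 112696*√6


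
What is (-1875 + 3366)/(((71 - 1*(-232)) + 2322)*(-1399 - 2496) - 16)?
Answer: -1491/10224391 ≈ -0.00014583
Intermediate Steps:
(-1875 + 3366)/(((71 - 1*(-232)) + 2322)*(-1399 - 2496) - 16) = 1491/(((71 + 232) + 2322)*(-3895) - 16) = 1491/((303 + 2322)*(-3895) - 16) = 1491/(2625*(-3895) - 16) = 1491/(-10224375 - 16) = 1491/(-10224391) = 1491*(-1/10224391) = -1491/10224391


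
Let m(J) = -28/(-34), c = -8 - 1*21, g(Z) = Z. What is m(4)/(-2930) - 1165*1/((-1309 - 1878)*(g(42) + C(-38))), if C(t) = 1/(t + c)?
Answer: 1881204558/223274097055 ≈ 0.0084255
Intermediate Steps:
c = -29 (c = -8 - 21 = -29)
C(t) = 1/(-29 + t) (C(t) = 1/(t - 29) = 1/(-29 + t))
m(J) = 14/17 (m(J) = -28*(-1/34) = 14/17)
m(4)/(-2930) - 1165*1/((-1309 - 1878)*(g(42) + C(-38))) = (14/17)/(-2930) - 1165*1/((-1309 - 1878)*(42 + 1/(-29 - 38))) = (14/17)*(-1/2930) - 1165*(-1/(3187*(42 + 1/(-67)))) = -7/24905 - 1165*(-1/(3187*(42 - 1/67))) = -7/24905 - 1165/((-3187*2813/67)) = -7/24905 - 1165/(-8965031/67) = -7/24905 - 1165*(-67/8965031) = -7/24905 + 78055/8965031 = 1881204558/223274097055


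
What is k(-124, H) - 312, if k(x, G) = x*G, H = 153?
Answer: -19284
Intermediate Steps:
k(x, G) = G*x
k(-124, H) - 312 = 153*(-124) - 312 = -18972 - 312 = -19284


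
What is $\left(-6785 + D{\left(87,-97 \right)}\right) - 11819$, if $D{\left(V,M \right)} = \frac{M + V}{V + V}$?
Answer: $- \frac{1618553}{87} \approx -18604.0$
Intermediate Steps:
$D{\left(V,M \right)} = \frac{M + V}{2 V}$
$\left(-6785 + D{\left(87,-97 \right)}\right) - 11819 = \left(-6785 + \frac{-97 + 87}{2 \cdot 87}\right) - 11819 = \left(-6785 + \frac{1}{2} \cdot \frac{1}{87} \left(-10\right)\right) - 11819 = \left(-6785 - \frac{5}{87}\right) - 11819 = - \frac{590300}{87} - 11819 = - \frac{1618553}{87}$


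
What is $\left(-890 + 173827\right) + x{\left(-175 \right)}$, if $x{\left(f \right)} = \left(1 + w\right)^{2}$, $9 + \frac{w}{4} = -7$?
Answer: $176906$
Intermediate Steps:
$w = -64$ ($w = -36 + 4 \left(-7\right) = -36 - 28 = -64$)
$x{\left(f \right)} = 3969$ ($x{\left(f \right)} = \left(1 - 64\right)^{2} = \left(-63\right)^{2} = 3969$)
$\left(-890 + 173827\right) + x{\left(-175 \right)} = \left(-890 + 173827\right) + 3969 = 172937 + 3969 = 176906$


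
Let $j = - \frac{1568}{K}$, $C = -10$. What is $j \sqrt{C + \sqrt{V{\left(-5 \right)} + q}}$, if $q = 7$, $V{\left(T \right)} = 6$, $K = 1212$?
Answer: $- \frac{392 i \sqrt{10 - \sqrt{13}}}{303} \approx - 3.2715 i$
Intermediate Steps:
$j = - \frac{392}{303}$ ($j = - \frac{1568}{1212} = \left(-1568\right) \frac{1}{1212} = - \frac{392}{303} \approx -1.2937$)
$j \sqrt{C + \sqrt{V{\left(-5 \right)} + q}} = - \frac{392 \sqrt{-10 + \sqrt{6 + 7}}}{303} = - \frac{392 \sqrt{-10 + \sqrt{13}}}{303}$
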